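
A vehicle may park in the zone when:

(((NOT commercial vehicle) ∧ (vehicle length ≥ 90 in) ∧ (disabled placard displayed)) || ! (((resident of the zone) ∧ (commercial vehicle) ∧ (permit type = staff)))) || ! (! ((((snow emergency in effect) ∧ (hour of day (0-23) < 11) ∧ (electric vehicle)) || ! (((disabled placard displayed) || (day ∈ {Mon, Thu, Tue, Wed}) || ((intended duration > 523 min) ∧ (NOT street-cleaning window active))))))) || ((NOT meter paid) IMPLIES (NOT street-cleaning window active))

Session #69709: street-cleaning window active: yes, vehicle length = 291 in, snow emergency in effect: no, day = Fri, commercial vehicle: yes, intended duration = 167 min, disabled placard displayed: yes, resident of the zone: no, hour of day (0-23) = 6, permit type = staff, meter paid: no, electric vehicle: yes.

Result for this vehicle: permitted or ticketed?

Atomic conditions:
  NOT commercial vehicle: yes → false
  vehicle length ≥ 90 in: 291 ≥ 90 is true
  disabled placard displayed: yes → true
  resident of the zone: no → false
  commercial vehicle: yes → true
  permit type = staff: staff == staff is true
  snow emergency in effect: no → false
  hour of day (0-23) < 11: 6 < 11 is true
  electric vehicle: yes → true
  day ∈ {Mon, Thu, Tue, Wed}: Fri is not in the set → false
  intended duration > 523 min: 167 > 523 is false
  NOT street-cleaning window active: yes → false
  NOT meter paid: no → true
Combine:
[1.1] false AND true AND true = false
[1.2.1] false AND true AND true = false
[1.2] NOT false = true
[1] false OR true = true
[2.1.1.1] false AND true AND true = false
[2.1.1.2.1.3] false AND false = false
[2.1.1.2.1] true OR false OR false = true
[2.1.1.2] NOT true = false
[2.1.1] false OR false = false
[2.1] NOT false = true
[2] NOT true = false
[3] true → false = false
[root] true OR false OR false = true
Overall: true → permitted

Permitted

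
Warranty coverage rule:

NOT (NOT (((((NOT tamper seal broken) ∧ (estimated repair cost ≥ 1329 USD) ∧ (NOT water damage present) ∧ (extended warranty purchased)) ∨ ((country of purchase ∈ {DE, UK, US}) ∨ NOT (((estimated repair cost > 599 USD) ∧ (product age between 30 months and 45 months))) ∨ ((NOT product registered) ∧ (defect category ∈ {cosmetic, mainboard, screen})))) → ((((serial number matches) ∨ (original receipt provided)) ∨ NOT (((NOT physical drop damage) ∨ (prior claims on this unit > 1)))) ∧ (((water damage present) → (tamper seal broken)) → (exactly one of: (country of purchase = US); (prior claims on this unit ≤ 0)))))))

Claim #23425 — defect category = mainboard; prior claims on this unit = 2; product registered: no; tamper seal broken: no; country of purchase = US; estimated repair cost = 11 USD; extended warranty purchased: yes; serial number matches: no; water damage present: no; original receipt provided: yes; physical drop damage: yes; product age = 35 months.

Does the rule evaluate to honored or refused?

Honored

Atomic conditions:
  NOT tamper seal broken: no → true
  estimated repair cost ≥ 1329 USD: 11 ≥ 1329 is false
  NOT water damage present: no → true
  extended warranty purchased: yes → true
  country of purchase ∈ {DE, UK, US}: US is in the set → true
  estimated repair cost > 599 USD: 11 > 599 is false
  product age between 30 months and 45 months: 35 in [30, 45] is true
  NOT product registered: no → true
  defect category ∈ {cosmetic, mainboard, screen}: mainboard is in the set → true
  serial number matches: no → false
  original receipt provided: yes → true
  NOT physical drop damage: yes → false
  prior claims on this unit > 1: 2 > 1 is true
  water damage present: no → false
  tamper seal broken: no → false
  country of purchase = US: US == US is true
  prior claims on this unit ≤ 0: 2 ≤ 0 is false
Combine:
[1.1.1.1] true AND false AND true AND true = false
[1.1.1.2.2.1] false AND true = false
[1.1.1.2.2] NOT false = true
[1.1.1.2.3] true AND true = true
[1.1.1.2] true OR true OR true = true
[1.1.1] false OR true = true
[1.1.2.1.1] false OR true = true
[1.1.2.1.2.1] false OR true = true
[1.1.2.1.2] NOT true = false
[1.1.2.1] true OR false = true
[1.1.2.2.1] false → false (antecedent false ⇒ implication holds) = true
[1.1.2.2.2] exactly-one(true, false) = true
[1.1.2.2] true → true = true
[1.1.2] true AND true = true
[1.1] true → true = true
[1] NOT true = false
[root] NOT false = true
Overall: true → honored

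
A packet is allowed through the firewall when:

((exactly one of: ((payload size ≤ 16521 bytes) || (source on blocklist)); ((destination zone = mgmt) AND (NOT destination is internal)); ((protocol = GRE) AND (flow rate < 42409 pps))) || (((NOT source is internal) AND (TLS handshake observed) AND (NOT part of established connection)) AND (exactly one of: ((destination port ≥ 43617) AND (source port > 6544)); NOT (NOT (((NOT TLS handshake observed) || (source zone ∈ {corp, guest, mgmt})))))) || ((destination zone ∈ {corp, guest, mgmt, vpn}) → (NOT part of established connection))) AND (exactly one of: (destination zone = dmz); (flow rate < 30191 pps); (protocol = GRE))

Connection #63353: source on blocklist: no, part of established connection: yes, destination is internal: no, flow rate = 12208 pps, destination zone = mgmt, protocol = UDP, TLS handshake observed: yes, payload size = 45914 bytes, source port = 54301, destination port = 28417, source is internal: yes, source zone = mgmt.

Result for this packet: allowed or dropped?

Atomic conditions:
  payload size ≤ 16521 bytes: 45914 ≤ 16521 is false
  source on blocklist: no → false
  destination zone = mgmt: mgmt == mgmt is true
  NOT destination is internal: no → true
  protocol = GRE: UDP == GRE is false
  flow rate < 42409 pps: 12208 < 42409 is true
  NOT source is internal: yes → false
  TLS handshake observed: yes → true
  NOT part of established connection: yes → false
  destination port ≥ 43617: 28417 ≥ 43617 is false
  source port > 6544: 54301 > 6544 is true
  NOT TLS handshake observed: yes → false
  source zone ∈ {corp, guest, mgmt}: mgmt is in the set → true
  destination zone ∈ {corp, guest, mgmt, vpn}: mgmt is in the set → true
  destination zone = dmz: mgmt == dmz is false
  flow rate < 30191 pps: 12208 < 30191 is true
Combine:
[1.1.1] false OR false = false
[1.1.2] true AND true = true
[1.1.3] false AND true = false
[1.1] exactly-one(false, true, false) = true
[1.2.1] false AND true AND false = false
[1.2.2.1] false AND true = false
[1.2.2.2.1.1] false OR true = true
[1.2.2.2.1] NOT true = false
[1.2.2.2] NOT false = true
[1.2.2] exactly-one(false, true) = true
[1.2] false AND true = false
[1.3] true → false = false
[1] true OR false OR false = true
[2] exactly-one(false, true, false) = true
[root] true AND true = true
Overall: true → allowed

Allowed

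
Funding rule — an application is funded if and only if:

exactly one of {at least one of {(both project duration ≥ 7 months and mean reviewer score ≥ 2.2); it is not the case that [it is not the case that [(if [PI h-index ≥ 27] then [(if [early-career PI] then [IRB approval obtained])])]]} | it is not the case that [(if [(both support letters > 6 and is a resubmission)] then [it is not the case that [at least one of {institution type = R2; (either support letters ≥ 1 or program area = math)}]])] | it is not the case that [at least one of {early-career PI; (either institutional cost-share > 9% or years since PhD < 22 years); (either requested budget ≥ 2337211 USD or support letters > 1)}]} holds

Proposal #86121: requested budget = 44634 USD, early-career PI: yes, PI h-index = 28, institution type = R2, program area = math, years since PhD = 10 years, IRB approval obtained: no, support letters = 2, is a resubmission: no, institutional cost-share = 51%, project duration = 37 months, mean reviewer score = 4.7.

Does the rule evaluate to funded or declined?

Funded

Atomic conditions:
  project duration ≥ 7 months: 37 ≥ 7 is true
  mean reviewer score ≥ 2.2: 4.7 ≥ 2.2 is true
  PI h-index ≥ 27: 28 ≥ 27 is true
  early-career PI: yes → true
  IRB approval obtained: no → false
  support letters > 6: 2 > 6 is false
  is a resubmission: no → false
  institution type = R2: R2 == R2 is true
  support letters ≥ 1: 2 ≥ 1 is true
  program area = math: math == math is true
  institutional cost-share > 9%: 51 > 9 is true
  years since PhD < 22 years: 10 < 22 is true
  requested budget ≥ 2337211 USD: 44634 ≥ 2337211 is false
  support letters > 1: 2 > 1 is true
Combine:
[1.1] true AND true = true
[1.2.1.1.2] true → false = false
[1.2.1.1] true → false = false
[1.2.1] NOT false = true
[1.2] NOT true = false
[1] true OR false = true
[2.1.1] false AND false = false
[2.1.2.1.2] true OR true = true
[2.1.2.1] true OR true = true
[2.1.2] NOT true = false
[2.1] false → false (antecedent false ⇒ implication holds) = true
[2] NOT true = false
[3.1.2] true OR true = true
[3.1.3] false OR true = true
[3.1] true OR true OR true = true
[3] NOT true = false
[root] exactly-one(true, false, false) = true
Overall: true → funded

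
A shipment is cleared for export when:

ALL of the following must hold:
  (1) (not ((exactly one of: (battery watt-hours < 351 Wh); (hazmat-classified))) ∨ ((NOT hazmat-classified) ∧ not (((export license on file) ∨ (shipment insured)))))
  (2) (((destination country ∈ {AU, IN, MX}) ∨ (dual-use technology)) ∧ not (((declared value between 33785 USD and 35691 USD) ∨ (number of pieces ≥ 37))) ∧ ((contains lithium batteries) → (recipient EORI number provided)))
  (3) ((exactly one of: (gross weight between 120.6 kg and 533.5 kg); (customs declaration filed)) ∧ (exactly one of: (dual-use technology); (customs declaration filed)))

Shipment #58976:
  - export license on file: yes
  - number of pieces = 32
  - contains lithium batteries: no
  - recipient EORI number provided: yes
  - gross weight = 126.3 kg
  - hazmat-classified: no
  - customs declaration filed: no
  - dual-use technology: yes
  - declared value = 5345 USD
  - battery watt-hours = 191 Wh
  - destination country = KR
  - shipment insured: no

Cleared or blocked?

Atomic conditions:
  battery watt-hours < 351 Wh: 191 < 351 is true
  hazmat-classified: no → false
  NOT hazmat-classified: no → true
  export license on file: yes → true
  shipment insured: no → false
  destination country ∈ {AU, IN, MX}: KR is not in the set → false
  dual-use technology: yes → true
  declared value between 33785 USD and 35691 USD: 5345 in [33785, 35691] is false
  number of pieces ≥ 37: 32 ≥ 37 is false
  contains lithium batteries: no → false
  recipient EORI number provided: yes → true
  gross weight between 120.6 kg and 533.5 kg: 126.3 in [120.6, 533.5] is true
  customs declaration filed: no → false
Combine:
[1.1.1] exactly-one(true, false) = true
[1.1] NOT true = false
[1.2.2.1] true OR false = true
[1.2.2] NOT true = false
[1.2] true AND false = false
[1] false OR false = false
[2.1] false OR true = true
[2.2.1] false OR false = false
[2.2] NOT false = true
[2.3] false → true (antecedent false ⇒ implication holds) = true
[2] true AND true AND true = true
[3.1] exactly-one(true, false) = true
[3.2] exactly-one(true, false) = true
[3] true AND true = true
[root] false AND true AND true = false
Overall: false → blocked

Blocked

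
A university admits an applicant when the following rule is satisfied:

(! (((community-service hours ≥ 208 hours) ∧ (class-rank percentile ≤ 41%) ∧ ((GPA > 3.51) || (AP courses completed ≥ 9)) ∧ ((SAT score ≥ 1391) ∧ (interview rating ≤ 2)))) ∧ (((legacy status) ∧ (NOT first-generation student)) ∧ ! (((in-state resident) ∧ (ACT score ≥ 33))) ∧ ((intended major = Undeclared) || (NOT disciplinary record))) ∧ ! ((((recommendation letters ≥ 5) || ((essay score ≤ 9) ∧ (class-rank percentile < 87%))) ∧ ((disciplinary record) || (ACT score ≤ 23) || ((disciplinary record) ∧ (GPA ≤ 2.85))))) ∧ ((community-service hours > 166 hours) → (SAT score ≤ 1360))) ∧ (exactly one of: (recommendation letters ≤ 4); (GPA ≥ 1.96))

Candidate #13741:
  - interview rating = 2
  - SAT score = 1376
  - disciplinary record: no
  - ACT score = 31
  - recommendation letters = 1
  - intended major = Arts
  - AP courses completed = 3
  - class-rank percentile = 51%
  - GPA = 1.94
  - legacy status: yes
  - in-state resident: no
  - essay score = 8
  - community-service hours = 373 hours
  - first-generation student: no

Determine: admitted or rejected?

Atomic conditions:
  community-service hours ≥ 208 hours: 373 ≥ 208 is true
  class-rank percentile ≤ 41%: 51 ≤ 41 is false
  GPA > 3.51: 1.94 > 3.51 is false
  AP courses completed ≥ 9: 3 ≥ 9 is false
  SAT score ≥ 1391: 1376 ≥ 1391 is false
  interview rating ≤ 2: 2 ≤ 2 is true
  legacy status: yes → true
  NOT first-generation student: no → true
  in-state resident: no → false
  ACT score ≥ 33: 31 ≥ 33 is false
  intended major = Undeclared: Arts == Undeclared is false
  NOT disciplinary record: no → true
  recommendation letters ≥ 5: 1 ≥ 5 is false
  essay score ≤ 9: 8 ≤ 9 is true
  class-rank percentile < 87%: 51 < 87 is true
  disciplinary record: no → false
  ACT score ≤ 23: 31 ≤ 23 is false
  GPA ≤ 2.85: 1.94 ≤ 2.85 is true
  community-service hours > 166 hours: 373 > 166 is true
  SAT score ≤ 1360: 1376 ≤ 1360 is false
  recommendation letters ≤ 4: 1 ≤ 4 is true
  GPA ≥ 1.96: 1.94 ≥ 1.96 is false
Combine:
[1.1.1.3] false OR false = false
[1.1.1.4] false AND true = false
[1.1.1] true AND false AND false AND false = false
[1.1] NOT false = true
[1.2.1] true AND true = true
[1.2.2.1] false AND false = false
[1.2.2] NOT false = true
[1.2.3] false OR true = true
[1.2] true AND true AND true = true
[1.3.1.1.2] true AND true = true
[1.3.1.1] false OR true = true
[1.3.1.2.3] false AND true = false
[1.3.1.2] false OR false OR false = false
[1.3.1] true AND false = false
[1.3] NOT false = true
[1.4] true → false = false
[1] true AND true AND true AND false = false
[2] exactly-one(true, false) = true
[root] false AND true = false
Overall: false → rejected

Rejected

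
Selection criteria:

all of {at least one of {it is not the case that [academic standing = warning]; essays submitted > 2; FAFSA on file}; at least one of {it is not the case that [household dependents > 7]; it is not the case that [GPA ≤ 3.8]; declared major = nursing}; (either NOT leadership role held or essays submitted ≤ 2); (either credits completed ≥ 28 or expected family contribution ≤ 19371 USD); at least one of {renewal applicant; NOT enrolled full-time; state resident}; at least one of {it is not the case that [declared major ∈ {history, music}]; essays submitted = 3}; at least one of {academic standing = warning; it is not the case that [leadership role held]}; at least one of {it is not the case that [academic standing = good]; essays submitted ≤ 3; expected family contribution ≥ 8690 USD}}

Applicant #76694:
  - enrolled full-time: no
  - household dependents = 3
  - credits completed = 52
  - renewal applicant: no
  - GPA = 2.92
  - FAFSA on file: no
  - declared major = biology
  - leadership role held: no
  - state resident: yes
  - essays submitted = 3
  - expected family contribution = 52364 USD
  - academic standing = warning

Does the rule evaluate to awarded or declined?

Atomic conditions:
  academic standing = warning: warning == warning is true
  essays submitted > 2: 3 > 2 is true
  FAFSA on file: no → false
  household dependents > 7: 3 > 7 is false
  GPA ≤ 3.8: 2.92 ≤ 3.8 is true
  declared major = nursing: biology == nursing is false
  NOT leadership role held: no → true
  essays submitted ≤ 2: 3 ≤ 2 is false
  credits completed ≥ 28: 52 ≥ 28 is true
  expected family contribution ≤ 19371 USD: 52364 ≤ 19371 is false
  renewal applicant: no → false
  NOT enrolled full-time: no → true
  state resident: yes → true
  declared major ∈ {history, music}: biology is not in the set → false
  essays submitted = 3: 3 == 3 is true
  leadership role held: no → false
  academic standing = good: warning == good is false
  essays submitted ≤ 3: 3 ≤ 3 is true
  expected family contribution ≥ 8690 USD: 52364 ≥ 8690 is true
Combine:
[1.1] NOT true = false
[1] false OR true OR false = true
[2.1] NOT false = true
[2.2] NOT true = false
[2] true OR false OR false = true
[3] true OR false = true
[4] true OR false = true
[5] false OR true OR true = true
[6.1] NOT false = true
[6] true OR true = true
[7.2] NOT false = true
[7] true OR true = true
[8.1] NOT false = true
[8] true OR true OR true = true
[root] true AND true AND true AND true AND true AND true AND true AND true = true
Overall: true → awarded

Awarded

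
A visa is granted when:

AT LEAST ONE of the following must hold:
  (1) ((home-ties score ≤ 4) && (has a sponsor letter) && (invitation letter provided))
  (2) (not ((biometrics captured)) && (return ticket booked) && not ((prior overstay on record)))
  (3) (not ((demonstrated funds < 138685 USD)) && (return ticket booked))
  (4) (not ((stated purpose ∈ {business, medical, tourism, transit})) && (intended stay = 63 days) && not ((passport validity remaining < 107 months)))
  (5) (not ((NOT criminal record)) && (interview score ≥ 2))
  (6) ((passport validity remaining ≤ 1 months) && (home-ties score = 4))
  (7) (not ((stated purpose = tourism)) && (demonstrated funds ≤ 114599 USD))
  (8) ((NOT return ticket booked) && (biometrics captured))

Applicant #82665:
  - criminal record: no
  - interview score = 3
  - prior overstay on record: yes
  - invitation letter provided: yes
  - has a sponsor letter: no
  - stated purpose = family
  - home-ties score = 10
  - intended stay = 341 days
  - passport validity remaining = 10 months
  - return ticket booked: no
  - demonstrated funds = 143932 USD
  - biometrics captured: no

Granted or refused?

Refused

Atomic conditions:
  home-ties score ≤ 4: 10 ≤ 4 is false
  has a sponsor letter: no → false
  invitation letter provided: yes → true
  biometrics captured: no → false
  return ticket booked: no → false
  prior overstay on record: yes → true
  demonstrated funds < 138685 USD: 143932 < 138685 is false
  stated purpose ∈ {business, medical, tourism, transit}: family is not in the set → false
  intended stay = 63 days: 341 == 63 is false
  passport validity remaining < 107 months: 10 < 107 is true
  NOT criminal record: no → true
  interview score ≥ 2: 3 ≥ 2 is true
  passport validity remaining ≤ 1 months: 10 ≤ 1 is false
  home-ties score = 4: 10 == 4 is false
  stated purpose = tourism: family == tourism is false
  demonstrated funds ≤ 114599 USD: 143932 ≤ 114599 is false
  NOT return ticket booked: no → true
Combine:
[1] false AND false AND true = false
[2.1] NOT false = true
[2.3] NOT true = false
[2] true AND false AND false = false
[3.1] NOT false = true
[3] true AND false = false
[4.1] NOT false = true
[4.3] NOT true = false
[4] true AND false AND false = false
[5.1] NOT true = false
[5] false AND true = false
[6] false AND false = false
[7.1] NOT false = true
[7] true AND false = false
[8] true AND false = false
[root] false OR false OR false OR false OR false OR false OR false OR false = false
Overall: false → refused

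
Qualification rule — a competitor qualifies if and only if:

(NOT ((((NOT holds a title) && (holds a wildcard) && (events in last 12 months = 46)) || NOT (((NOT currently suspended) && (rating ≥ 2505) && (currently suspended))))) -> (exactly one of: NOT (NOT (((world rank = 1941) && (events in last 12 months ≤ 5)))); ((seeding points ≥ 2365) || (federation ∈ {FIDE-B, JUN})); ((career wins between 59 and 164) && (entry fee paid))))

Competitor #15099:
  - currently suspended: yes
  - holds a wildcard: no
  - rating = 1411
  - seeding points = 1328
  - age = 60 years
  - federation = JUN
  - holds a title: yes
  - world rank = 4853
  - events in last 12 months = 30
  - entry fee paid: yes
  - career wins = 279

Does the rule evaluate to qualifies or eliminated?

Qualifies

Atomic conditions:
  NOT holds a title: yes → false
  holds a wildcard: no → false
  events in last 12 months = 46: 30 == 46 is false
  NOT currently suspended: yes → false
  rating ≥ 2505: 1411 ≥ 2505 is false
  currently suspended: yes → true
  world rank = 1941: 4853 == 1941 is false
  events in last 12 months ≤ 5: 30 ≤ 5 is false
  seeding points ≥ 2365: 1328 ≥ 2365 is false
  federation ∈ {FIDE-B, JUN}: JUN is in the set → true
  career wins between 59 and 164: 279 in [59, 164] is false
  entry fee paid: yes → true
Combine:
[1.1.1] false AND false AND false = false
[1.1.2.1] false AND false AND true = false
[1.1.2] NOT false = true
[1.1] false OR true = true
[1] NOT true = false
[2.1.1.1] false AND false = false
[2.1.1] NOT false = true
[2.1] NOT true = false
[2.2] false OR true = true
[2.3] false AND true = false
[2] exactly-one(false, true, false) = true
[root] false → true (antecedent false ⇒ implication holds) = true
Overall: true → qualifies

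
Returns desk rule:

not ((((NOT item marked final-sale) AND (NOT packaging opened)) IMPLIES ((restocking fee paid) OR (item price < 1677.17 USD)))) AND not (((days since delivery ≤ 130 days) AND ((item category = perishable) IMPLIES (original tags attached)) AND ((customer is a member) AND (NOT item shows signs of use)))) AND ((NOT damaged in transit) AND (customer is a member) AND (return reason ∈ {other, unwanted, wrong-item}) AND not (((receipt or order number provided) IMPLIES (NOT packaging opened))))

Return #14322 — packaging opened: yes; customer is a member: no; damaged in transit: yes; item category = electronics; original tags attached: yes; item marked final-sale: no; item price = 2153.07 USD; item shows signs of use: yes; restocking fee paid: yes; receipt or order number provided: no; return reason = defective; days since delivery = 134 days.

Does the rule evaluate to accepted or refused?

Atomic conditions:
  NOT item marked final-sale: no → true
  NOT packaging opened: yes → false
  restocking fee paid: yes → true
  item price < 1677.17 USD: 2153.07 < 1677.17 is false
  days since delivery ≤ 130 days: 134 ≤ 130 is false
  item category = perishable: electronics == perishable is false
  original tags attached: yes → true
  customer is a member: no → false
  NOT item shows signs of use: yes → false
  NOT damaged in transit: yes → false
  return reason ∈ {other, unwanted, wrong-item}: defective is not in the set → false
  receipt or order number provided: no → false
Combine:
[1.1.1] true AND false = false
[1.1.2] true OR false = true
[1.1] false → true (antecedent false ⇒ implication holds) = true
[1] NOT true = false
[2.1.2] false → true (antecedent false ⇒ implication holds) = true
[2.1.3] false AND false = false
[2.1] false AND true AND false = false
[2] NOT false = true
[3.4.1] false → false (antecedent false ⇒ implication holds) = true
[3.4] NOT true = false
[3] false AND false AND false AND false = false
[root] false AND true AND false = false
Overall: false → refused

Refused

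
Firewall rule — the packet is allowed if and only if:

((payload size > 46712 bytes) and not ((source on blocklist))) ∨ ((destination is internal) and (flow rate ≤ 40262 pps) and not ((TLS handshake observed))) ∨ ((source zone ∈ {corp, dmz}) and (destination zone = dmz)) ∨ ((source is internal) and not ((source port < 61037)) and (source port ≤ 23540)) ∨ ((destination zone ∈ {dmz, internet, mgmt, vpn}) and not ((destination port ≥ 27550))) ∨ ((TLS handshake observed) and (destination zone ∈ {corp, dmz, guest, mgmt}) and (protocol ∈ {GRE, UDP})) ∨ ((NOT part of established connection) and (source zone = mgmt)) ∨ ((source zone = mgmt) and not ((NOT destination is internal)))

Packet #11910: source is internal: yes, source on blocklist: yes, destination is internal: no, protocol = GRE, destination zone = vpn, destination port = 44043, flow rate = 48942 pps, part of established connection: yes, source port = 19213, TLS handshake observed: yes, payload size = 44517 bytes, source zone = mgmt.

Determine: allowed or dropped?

Dropped

Atomic conditions:
  payload size > 46712 bytes: 44517 > 46712 is false
  source on blocklist: yes → true
  destination is internal: no → false
  flow rate ≤ 40262 pps: 48942 ≤ 40262 is false
  TLS handshake observed: yes → true
  source zone ∈ {corp, dmz}: mgmt is not in the set → false
  destination zone = dmz: vpn == dmz is false
  source is internal: yes → true
  source port < 61037: 19213 < 61037 is true
  source port ≤ 23540: 19213 ≤ 23540 is true
  destination zone ∈ {dmz, internet, mgmt, vpn}: vpn is in the set → true
  destination port ≥ 27550: 44043 ≥ 27550 is true
  destination zone ∈ {corp, dmz, guest, mgmt}: vpn is not in the set → false
  protocol ∈ {GRE, UDP}: GRE is in the set → true
  NOT part of established connection: yes → false
  source zone = mgmt: mgmt == mgmt is true
  NOT destination is internal: no → true
Combine:
[1.2] NOT true = false
[1] false AND false = false
[2.3] NOT true = false
[2] false AND false AND false = false
[3] false AND false = false
[4.2] NOT true = false
[4] true AND false AND true = false
[5.2] NOT true = false
[5] true AND false = false
[6] true AND false AND true = false
[7] false AND true = false
[8.2] NOT true = false
[8] true AND false = false
[root] false OR false OR false OR false OR false OR false OR false OR false = false
Overall: false → dropped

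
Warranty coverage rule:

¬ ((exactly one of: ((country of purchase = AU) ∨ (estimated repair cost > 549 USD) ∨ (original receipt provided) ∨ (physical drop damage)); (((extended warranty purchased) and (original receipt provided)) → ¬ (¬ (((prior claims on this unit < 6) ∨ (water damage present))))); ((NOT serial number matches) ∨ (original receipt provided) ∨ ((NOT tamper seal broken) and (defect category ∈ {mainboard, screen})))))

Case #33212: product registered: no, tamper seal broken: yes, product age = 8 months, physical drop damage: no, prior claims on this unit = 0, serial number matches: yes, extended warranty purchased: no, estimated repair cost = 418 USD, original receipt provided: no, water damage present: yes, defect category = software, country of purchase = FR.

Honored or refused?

Atomic conditions:
  country of purchase = AU: FR == AU is false
  estimated repair cost > 549 USD: 418 > 549 is false
  original receipt provided: no → false
  physical drop damage: no → false
  extended warranty purchased: no → false
  prior claims on this unit < 6: 0 < 6 is true
  water damage present: yes → true
  NOT serial number matches: yes → false
  NOT tamper seal broken: yes → false
  defect category ∈ {mainboard, screen}: software is not in the set → false
Combine:
[1.1] false OR false OR false OR false = false
[1.2.1] false AND false = false
[1.2.2.1.1] true OR true = true
[1.2.2.1] NOT true = false
[1.2.2] NOT false = true
[1.2] false → true (antecedent false ⇒ implication holds) = true
[1.3.3] false AND false = false
[1.3] false OR false OR false = false
[1] exactly-one(false, true, false) = true
[root] NOT true = false
Overall: false → refused

Refused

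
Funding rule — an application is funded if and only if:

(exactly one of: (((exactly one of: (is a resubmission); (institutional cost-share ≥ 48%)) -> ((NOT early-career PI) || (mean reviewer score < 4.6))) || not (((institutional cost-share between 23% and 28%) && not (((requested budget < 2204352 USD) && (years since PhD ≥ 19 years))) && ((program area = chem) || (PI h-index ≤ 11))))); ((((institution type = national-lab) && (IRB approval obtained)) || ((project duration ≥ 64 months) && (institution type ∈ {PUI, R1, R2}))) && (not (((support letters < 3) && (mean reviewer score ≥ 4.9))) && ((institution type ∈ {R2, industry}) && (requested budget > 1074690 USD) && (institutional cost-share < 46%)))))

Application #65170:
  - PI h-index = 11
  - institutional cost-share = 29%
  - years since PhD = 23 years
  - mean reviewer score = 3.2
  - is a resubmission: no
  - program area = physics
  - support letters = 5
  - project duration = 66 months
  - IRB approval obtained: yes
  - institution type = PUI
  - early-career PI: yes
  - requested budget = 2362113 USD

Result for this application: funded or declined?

Funded

Atomic conditions:
  is a resubmission: no → false
  institutional cost-share ≥ 48%: 29 ≥ 48 is false
  NOT early-career PI: yes → false
  mean reviewer score < 4.6: 3.2 < 4.6 is true
  institutional cost-share between 23% and 28%: 29 in [23, 28] is false
  requested budget < 2204352 USD: 2362113 < 2204352 is false
  years since PhD ≥ 19 years: 23 ≥ 19 is true
  program area = chem: physics == chem is false
  PI h-index ≤ 11: 11 ≤ 11 is true
  institution type = national-lab: PUI == national-lab is false
  IRB approval obtained: yes → true
  project duration ≥ 64 months: 66 ≥ 64 is true
  institution type ∈ {PUI, R1, R2}: PUI is in the set → true
  support letters < 3: 5 < 3 is false
  mean reviewer score ≥ 4.9: 3.2 ≥ 4.9 is false
  institution type ∈ {R2, industry}: PUI is not in the set → false
  requested budget > 1074690 USD: 2362113 > 1074690 is true
  institutional cost-share < 46%: 29 < 46 is true
Combine:
[1.1.1] exactly-one(false, false) = false
[1.1.2] false OR true = true
[1.1] false → true (antecedent false ⇒ implication holds) = true
[1.2.1.2.1] false AND true = false
[1.2.1.2] NOT false = true
[1.2.1.3] false OR true = true
[1.2.1] false AND true AND true = false
[1.2] NOT false = true
[1] true OR true = true
[2.1.1] false AND true = false
[2.1.2] true AND true = true
[2.1] false OR true = true
[2.2.1.1] false AND false = false
[2.2.1] NOT false = true
[2.2.2] false AND true AND true = false
[2.2] true AND false = false
[2] true AND false = false
[root] exactly-one(true, false) = true
Overall: true → funded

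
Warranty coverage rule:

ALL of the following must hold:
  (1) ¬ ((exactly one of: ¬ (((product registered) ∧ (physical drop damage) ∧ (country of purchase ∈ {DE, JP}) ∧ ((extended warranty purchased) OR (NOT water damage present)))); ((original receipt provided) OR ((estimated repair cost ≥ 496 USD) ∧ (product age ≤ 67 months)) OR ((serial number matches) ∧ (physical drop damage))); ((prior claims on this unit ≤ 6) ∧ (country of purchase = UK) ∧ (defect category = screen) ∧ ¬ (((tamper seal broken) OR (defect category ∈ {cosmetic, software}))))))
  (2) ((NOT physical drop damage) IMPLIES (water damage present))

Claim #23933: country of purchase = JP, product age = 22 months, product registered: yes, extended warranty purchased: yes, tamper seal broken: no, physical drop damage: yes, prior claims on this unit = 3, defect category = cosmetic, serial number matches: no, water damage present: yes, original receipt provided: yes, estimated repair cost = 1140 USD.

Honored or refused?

Refused

Atomic conditions:
  product registered: yes → true
  physical drop damage: yes → true
  country of purchase ∈ {DE, JP}: JP is in the set → true
  extended warranty purchased: yes → true
  NOT water damage present: yes → false
  original receipt provided: yes → true
  estimated repair cost ≥ 496 USD: 1140 ≥ 496 is true
  product age ≤ 67 months: 22 ≤ 67 is true
  serial number matches: no → false
  prior claims on this unit ≤ 6: 3 ≤ 6 is true
  country of purchase = UK: JP == UK is false
  defect category = screen: cosmetic == screen is false
  tamper seal broken: no → false
  defect category ∈ {cosmetic, software}: cosmetic is in the set → true
  NOT physical drop damage: yes → false
  water damage present: yes → true
Combine:
[1.1.1.1.4] true OR false = true
[1.1.1.1] true AND true AND true AND true = true
[1.1.1] NOT true = false
[1.1.2.2] true AND true = true
[1.1.2.3] false AND true = false
[1.1.2] true OR true OR false = true
[1.1.3.4.1] false OR true = true
[1.1.3.4] NOT true = false
[1.1.3] true AND false AND false AND false = false
[1.1] exactly-one(false, true, false) = true
[1] NOT true = false
[2] false → true (antecedent false ⇒ implication holds) = true
[root] false AND true = false
Overall: false → refused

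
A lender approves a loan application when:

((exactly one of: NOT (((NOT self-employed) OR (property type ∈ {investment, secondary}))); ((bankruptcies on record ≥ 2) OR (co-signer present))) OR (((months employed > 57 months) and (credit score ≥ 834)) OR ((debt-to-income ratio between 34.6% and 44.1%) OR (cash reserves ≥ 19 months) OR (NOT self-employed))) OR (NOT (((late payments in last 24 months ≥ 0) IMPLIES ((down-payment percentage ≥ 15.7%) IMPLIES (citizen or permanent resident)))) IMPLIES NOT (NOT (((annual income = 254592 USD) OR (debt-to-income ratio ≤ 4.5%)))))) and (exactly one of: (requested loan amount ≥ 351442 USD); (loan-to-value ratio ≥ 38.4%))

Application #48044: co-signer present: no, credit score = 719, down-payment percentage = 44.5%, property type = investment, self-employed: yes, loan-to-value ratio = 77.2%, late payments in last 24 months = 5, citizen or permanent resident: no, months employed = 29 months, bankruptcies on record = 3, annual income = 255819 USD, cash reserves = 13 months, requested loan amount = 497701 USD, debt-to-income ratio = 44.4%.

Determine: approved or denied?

Atomic conditions:
  NOT self-employed: yes → false
  property type ∈ {investment, secondary}: investment is in the set → true
  bankruptcies on record ≥ 2: 3 ≥ 2 is true
  co-signer present: no → false
  months employed > 57 months: 29 > 57 is false
  credit score ≥ 834: 719 ≥ 834 is false
  debt-to-income ratio between 34.6% and 44.1%: 44.4 in [34.6, 44.1] is false
  cash reserves ≥ 19 months: 13 ≥ 19 is false
  late payments in last 24 months ≥ 0: 5 ≥ 0 is true
  down-payment percentage ≥ 15.7%: 44.5 ≥ 15.7 is true
  citizen or permanent resident: no → false
  annual income = 254592 USD: 255819 == 254592 is false
  debt-to-income ratio ≤ 4.5%: 44.4 ≤ 4.5 is false
  requested loan amount ≥ 351442 USD: 497701 ≥ 351442 is true
  loan-to-value ratio ≥ 38.4%: 77.2 ≥ 38.4 is true
Combine:
[1.1.1.1] false OR true = true
[1.1.1] NOT true = false
[1.1.2] true OR false = true
[1.1] exactly-one(false, true) = true
[1.2.1] false AND false = false
[1.2.2] false OR false OR false = false
[1.2] false OR false = false
[1.3.1.1.2] true → false = false
[1.3.1.1] true → false = false
[1.3.1] NOT false = true
[1.3.2.1.1] false OR false = false
[1.3.2.1] NOT false = true
[1.3.2] NOT true = false
[1.3] true → false = false
[1] true OR false OR false = true
[2] exactly-one(true, true) = false
[root] true AND false = false
Overall: false → denied

Denied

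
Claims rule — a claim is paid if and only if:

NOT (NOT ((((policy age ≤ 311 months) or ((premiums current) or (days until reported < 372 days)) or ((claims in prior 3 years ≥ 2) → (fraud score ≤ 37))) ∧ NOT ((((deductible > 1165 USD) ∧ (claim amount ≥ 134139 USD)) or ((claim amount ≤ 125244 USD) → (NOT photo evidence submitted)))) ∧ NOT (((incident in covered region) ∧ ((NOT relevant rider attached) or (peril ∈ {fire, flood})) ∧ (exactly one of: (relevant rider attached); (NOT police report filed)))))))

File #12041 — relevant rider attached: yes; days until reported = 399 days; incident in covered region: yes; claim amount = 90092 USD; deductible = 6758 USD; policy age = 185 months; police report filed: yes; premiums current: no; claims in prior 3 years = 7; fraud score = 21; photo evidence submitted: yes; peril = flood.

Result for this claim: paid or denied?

Denied

Atomic conditions:
  policy age ≤ 311 months: 185 ≤ 311 is true
  premiums current: no → false
  days until reported < 372 days: 399 < 372 is false
  claims in prior 3 years ≥ 2: 7 ≥ 2 is true
  fraud score ≤ 37: 21 ≤ 37 is true
  deductible > 1165 USD: 6758 > 1165 is true
  claim amount ≥ 134139 USD: 90092 ≥ 134139 is false
  claim amount ≤ 125244 USD: 90092 ≤ 125244 is true
  NOT photo evidence submitted: yes → false
  incident in covered region: yes → true
  NOT relevant rider attached: yes → false
  peril ∈ {fire, flood}: flood is in the set → true
  relevant rider attached: yes → true
  NOT police report filed: yes → false
Combine:
[1.1.1.2] false OR false = false
[1.1.1.3] true → true = true
[1.1.1] true OR false OR true = true
[1.1.2.1.1] true AND false = false
[1.1.2.1.2] true → false = false
[1.1.2.1] false OR false = false
[1.1.2] NOT false = true
[1.1.3.1.2] false OR true = true
[1.1.3.1.3] exactly-one(true, false) = true
[1.1.3.1] true AND true AND true = true
[1.1.3] NOT true = false
[1.1] true AND true AND false = false
[1] NOT false = true
[root] NOT true = false
Overall: false → denied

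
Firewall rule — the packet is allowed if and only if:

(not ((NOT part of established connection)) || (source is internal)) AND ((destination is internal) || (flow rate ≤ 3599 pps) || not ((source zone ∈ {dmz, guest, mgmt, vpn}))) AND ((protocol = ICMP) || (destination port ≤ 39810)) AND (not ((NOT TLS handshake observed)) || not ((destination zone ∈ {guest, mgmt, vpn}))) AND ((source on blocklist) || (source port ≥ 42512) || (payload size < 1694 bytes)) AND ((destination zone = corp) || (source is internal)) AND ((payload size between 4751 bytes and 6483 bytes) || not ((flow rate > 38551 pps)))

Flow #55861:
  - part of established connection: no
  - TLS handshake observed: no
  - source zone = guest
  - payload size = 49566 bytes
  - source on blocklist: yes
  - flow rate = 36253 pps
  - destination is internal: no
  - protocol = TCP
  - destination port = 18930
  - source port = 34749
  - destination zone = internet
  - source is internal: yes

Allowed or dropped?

Dropped

Atomic conditions:
  NOT part of established connection: no → true
  source is internal: yes → true
  destination is internal: no → false
  flow rate ≤ 3599 pps: 36253 ≤ 3599 is false
  source zone ∈ {dmz, guest, mgmt, vpn}: guest is in the set → true
  protocol = ICMP: TCP == ICMP is false
  destination port ≤ 39810: 18930 ≤ 39810 is true
  NOT TLS handshake observed: no → true
  destination zone ∈ {guest, mgmt, vpn}: internet is not in the set → false
  source on blocklist: yes → true
  source port ≥ 42512: 34749 ≥ 42512 is false
  payload size < 1694 bytes: 49566 < 1694 is false
  destination zone = corp: internet == corp is false
  payload size between 4751 bytes and 6483 bytes: 49566 in [4751, 6483] is false
  flow rate > 38551 pps: 36253 > 38551 is false
Combine:
[1.1] NOT true = false
[1] false OR true = true
[2.3] NOT true = false
[2] false OR false OR false = false
[3] false OR true = true
[4.1] NOT true = false
[4.2] NOT false = true
[4] false OR true = true
[5] true OR false OR false = true
[6] false OR true = true
[7.2] NOT false = true
[7] false OR true = true
[root] true AND false AND true AND true AND true AND true AND true = false
Overall: false → dropped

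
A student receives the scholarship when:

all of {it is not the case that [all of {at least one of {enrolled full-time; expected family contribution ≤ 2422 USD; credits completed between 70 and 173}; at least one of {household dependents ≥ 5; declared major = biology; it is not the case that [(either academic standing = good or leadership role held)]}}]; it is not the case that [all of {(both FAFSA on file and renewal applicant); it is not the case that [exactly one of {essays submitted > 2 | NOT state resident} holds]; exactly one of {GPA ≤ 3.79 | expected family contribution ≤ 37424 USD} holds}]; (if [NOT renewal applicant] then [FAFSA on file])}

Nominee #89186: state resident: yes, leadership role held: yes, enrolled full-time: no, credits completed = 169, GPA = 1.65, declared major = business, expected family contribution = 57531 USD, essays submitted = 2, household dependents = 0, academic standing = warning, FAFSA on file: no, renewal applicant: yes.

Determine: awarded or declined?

Awarded

Atomic conditions:
  enrolled full-time: no → false
  expected family contribution ≤ 2422 USD: 57531 ≤ 2422 is false
  credits completed between 70 and 173: 169 in [70, 173] is true
  household dependents ≥ 5: 0 ≥ 5 is false
  declared major = biology: business == biology is false
  academic standing = good: warning == good is false
  leadership role held: yes → true
  FAFSA on file: no → false
  renewal applicant: yes → true
  essays submitted > 2: 2 > 2 is false
  NOT state resident: yes → false
  GPA ≤ 3.79: 1.65 ≤ 3.79 is true
  expected family contribution ≤ 37424 USD: 57531 ≤ 37424 is false
  NOT renewal applicant: yes → false
Combine:
[1.1.1] false OR false OR true = true
[1.1.2.3.1] false OR true = true
[1.1.2.3] NOT true = false
[1.1.2] false OR false OR false = false
[1.1] true AND false = false
[1] NOT false = true
[2.1.1] false AND true = false
[2.1.2.1] exactly-one(false, false) = false
[2.1.2] NOT false = true
[2.1.3] exactly-one(true, false) = true
[2.1] false AND true AND true = false
[2] NOT false = true
[3] false → false (antecedent false ⇒ implication holds) = true
[root] true AND true AND true = true
Overall: true → awarded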